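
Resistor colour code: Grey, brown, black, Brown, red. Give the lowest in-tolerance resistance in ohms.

Grey → 8 (first significant figure)
Brown → 1 (second significant figure)
Black → 0 (third significant figure)
Brown → ×10 multiplier
Red → ±2% tolerance
810 × 10 = 8100 Ω
Lowest = 8100 × (1 − 2/100) = 7938 Ω.

7938 Ω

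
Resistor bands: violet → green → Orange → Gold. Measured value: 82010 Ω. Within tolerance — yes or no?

no

Violet → 7 (first significant figure)
Green → 5 (second significant figure)
Orange → ×10^3 multiplier
Gold → ±5% tolerance
75 × 1000 = 75000 Ω
Allowed range: 71250 Ω to 78750 Ω.
82010 Ω lies outside that range.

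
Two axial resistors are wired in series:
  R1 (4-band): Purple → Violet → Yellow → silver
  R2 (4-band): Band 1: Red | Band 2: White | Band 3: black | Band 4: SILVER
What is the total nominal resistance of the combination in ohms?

R1: violet, violet → 77; yellow ×10^4 → 770000 Ω.
R2: red, white → 29; black ×1 → 29 Ω.
Series: 770000 + 29 = 770029 Ω.

770029 Ω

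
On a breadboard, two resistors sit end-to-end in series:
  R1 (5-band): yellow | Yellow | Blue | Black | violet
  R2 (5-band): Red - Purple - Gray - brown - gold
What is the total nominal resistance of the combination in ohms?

R1: yellow, yellow, blue → 446; black ×1 → 446 Ω.
R2: red, violet, grey → 278; brown ×10 → 2780 Ω.
Series: 446 + 2780 = 3226 Ω.

3226 Ω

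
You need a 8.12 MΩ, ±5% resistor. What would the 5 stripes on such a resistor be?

grey, brown, red, yellow, gold

8120000 Ω = 812 × 10^4.
8 → grey
1 → brown
2 → red
Multiplier 10^4 → yellow.
±5% tolerance → gold.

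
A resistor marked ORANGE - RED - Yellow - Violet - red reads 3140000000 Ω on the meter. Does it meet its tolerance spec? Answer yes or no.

no

Orange → 3 (first significant figure)
Red → 2 (second significant figure)
Yellow → 4 (third significant figure)
Violet → ×10^7 multiplier
Red → ±2% tolerance
324 × 10000000 = 3240000000 Ω
Allowed range: 3175200000 Ω to 3304800000 Ω.
3140000000 Ω lies outside that range.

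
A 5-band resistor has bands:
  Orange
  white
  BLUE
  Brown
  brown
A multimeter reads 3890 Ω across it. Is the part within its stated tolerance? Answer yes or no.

Orange → 3 (first significant figure)
White → 9 (second significant figure)
Blue → 6 (third significant figure)
Brown → ×10 multiplier
Brown → ±1% tolerance
396 × 10 = 3960 Ω
Allowed range: 3920.4 Ω to 3999.6 Ω.
3890 Ω lies outside that range.

no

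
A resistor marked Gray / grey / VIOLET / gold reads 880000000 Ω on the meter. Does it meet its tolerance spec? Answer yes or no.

Grey → 8 (first significant figure)
Grey → 8 (second significant figure)
Violet → ×10^7 multiplier
Gold → ±5% tolerance
88 × 10000000 = 880000000 Ω
Allowed range: 836000000 Ω to 924000000 Ω.
880000000 Ω lies inside that range.

yes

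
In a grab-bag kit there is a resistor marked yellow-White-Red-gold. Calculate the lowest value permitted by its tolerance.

4655 Ω

Yellow → 4 (first significant figure)
White → 9 (second significant figure)
Red → ×10^2 multiplier
Gold → ±5% tolerance
49 × 100 = 4900 Ω
Lowest = 4900 × (1 − 5/100) = 4655 Ω.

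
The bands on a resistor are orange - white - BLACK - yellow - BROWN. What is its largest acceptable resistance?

3939000 Ω

Orange → 3 (first significant figure)
White → 9 (second significant figure)
Black → 0 (third significant figure)
Yellow → ×10^4 multiplier
Brown → ±1% tolerance
390 × 10000 = 3900000 Ω
Largest = 3900000 × (1 + 1/100) = 3939000 Ω.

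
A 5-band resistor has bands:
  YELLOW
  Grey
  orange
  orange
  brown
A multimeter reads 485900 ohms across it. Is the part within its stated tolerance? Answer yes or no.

yes

Yellow → 4 (first significant figure)
Grey → 8 (second significant figure)
Orange → 3 (third significant figure)
Orange → ×10^3 multiplier
Brown → ±1% tolerance
483 × 1000 = 483000 Ω
Allowed range: 478170 Ω to 487830 Ω.
485900 ohms lies inside that range.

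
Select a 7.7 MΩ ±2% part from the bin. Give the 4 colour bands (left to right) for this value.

7700000 Ω = 77 × 10^5.
7 → violet
7 → violet
Multiplier 10^5 → green.
±2% tolerance → red.

violet, violet, green, red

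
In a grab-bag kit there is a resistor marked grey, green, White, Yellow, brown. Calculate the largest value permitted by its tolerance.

8675900 Ω

Grey → 8 (first significant figure)
Green → 5 (second significant figure)
White → 9 (third significant figure)
Yellow → ×10^4 multiplier
Brown → ±1% tolerance
859 × 10000 = 8590000 Ω
Largest = 8590000 × (1 + 1/100) = 8675900 Ω.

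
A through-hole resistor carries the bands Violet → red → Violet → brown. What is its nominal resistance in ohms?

720000000 Ω

Violet → 7 (first significant figure)
Red → 2 (second significant figure)
Violet → ×10^7 multiplier
72 × 10000000 = 720000000 Ω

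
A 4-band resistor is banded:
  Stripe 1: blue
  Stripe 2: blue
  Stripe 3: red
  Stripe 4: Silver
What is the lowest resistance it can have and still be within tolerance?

Blue → 6 (first significant figure)
Blue → 6 (second significant figure)
Red → ×10^2 multiplier
Silver → ±10% tolerance
66 × 100 = 6600 Ω
Lowest = 6600 × (1 − 10/100) = 5940 Ω.

5940 Ω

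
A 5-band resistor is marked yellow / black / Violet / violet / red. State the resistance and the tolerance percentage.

4070000000 Ω ±2%

Yellow → 4 (first significant figure)
Black → 0 (second significant figure)
Violet → 7 (third significant figure)
Violet → ×10^7 multiplier
Red → ±2% tolerance
407 × 10000000 = 4070000000 Ω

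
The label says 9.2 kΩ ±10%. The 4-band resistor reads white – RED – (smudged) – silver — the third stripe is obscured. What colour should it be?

9200 Ω = 92 × 10^2.
The third band is the multiplier, 10^2, which is red.

red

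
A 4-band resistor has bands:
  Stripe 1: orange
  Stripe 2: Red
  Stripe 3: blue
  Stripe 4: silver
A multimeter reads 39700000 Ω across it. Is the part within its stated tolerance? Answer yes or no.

Orange → 3 (first significant figure)
Red → 2 (second significant figure)
Blue → ×10^6 multiplier
Silver → ±10% tolerance
32 × 1000000 = 32000000 Ω
Allowed range: 28800000 Ω to 35200000 Ω.
39700000 Ω lies outside that range.

no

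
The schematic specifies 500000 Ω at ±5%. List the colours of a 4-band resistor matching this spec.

500000 Ω = 50 × 10^4.
5 → green
0 → black
Multiplier 10^4 → yellow.
±5% tolerance → gold.

green, black, yellow, gold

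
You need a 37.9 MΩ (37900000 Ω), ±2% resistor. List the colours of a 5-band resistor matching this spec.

orange, violet, white, green, red

37900000 Ω = 379 × 10^5.
3 → orange
7 → violet
9 → white
Multiplier 10^5 → green.
±2% tolerance → red.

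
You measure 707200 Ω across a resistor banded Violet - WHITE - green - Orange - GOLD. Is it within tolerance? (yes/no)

Violet → 7 (first significant figure)
White → 9 (second significant figure)
Green → 5 (third significant figure)
Orange → ×10^3 multiplier
Gold → ±5% tolerance
795 × 1000 = 795000 Ω
Allowed range: 755250 Ω to 834750 Ω.
707200 Ω lies outside that range.

no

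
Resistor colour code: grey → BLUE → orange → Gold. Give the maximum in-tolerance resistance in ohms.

Grey → 8 (first significant figure)
Blue → 6 (second significant figure)
Orange → ×10^3 multiplier
Gold → ±5% tolerance
86 × 1000 = 86000 Ω
Maximum = 86000 × (1 + 5/100) = 90300 Ω.

90300 Ω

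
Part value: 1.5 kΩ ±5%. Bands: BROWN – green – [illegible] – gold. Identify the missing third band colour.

1500 Ω = 15 × 10^2.
The third band is the multiplier, 10^2, which is red.

red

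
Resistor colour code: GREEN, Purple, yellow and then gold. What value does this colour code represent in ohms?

Green → 5 (first significant figure)
Violet → 7 (second significant figure)
Yellow → ×10^4 multiplier
57 × 10000 = 570000 Ω

570000 Ω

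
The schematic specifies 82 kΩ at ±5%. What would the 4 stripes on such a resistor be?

82000 Ω = 82 × 10^3.
8 → grey
2 → red
Multiplier 10^3 → orange.
±5% tolerance → gold.

grey, red, orange, gold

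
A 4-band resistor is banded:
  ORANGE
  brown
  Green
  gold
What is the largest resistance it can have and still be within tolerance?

3255000 Ω

Orange → 3 (first significant figure)
Brown → 1 (second significant figure)
Green → ×10^5 multiplier
Gold → ±5% tolerance
31 × 100000 = 3100000 Ω
Largest = 3100000 × (1 + 5/100) = 3255000 Ω.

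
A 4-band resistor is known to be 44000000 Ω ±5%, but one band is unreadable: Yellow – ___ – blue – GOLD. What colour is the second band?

yellow

44000000 Ω = 44 × 10^6.
The second band gives digit 4 of the significand, and 4 is yellow.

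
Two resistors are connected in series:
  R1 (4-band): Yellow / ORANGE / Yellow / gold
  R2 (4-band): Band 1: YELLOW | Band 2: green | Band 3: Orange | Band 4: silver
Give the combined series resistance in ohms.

475000 Ω

R1: yellow, orange → 43; yellow ×10^4 → 430000 Ω.
R2: yellow, green → 45; orange ×10^3 → 45000 Ω.
Series: 430000 + 45000 = 475000 Ω.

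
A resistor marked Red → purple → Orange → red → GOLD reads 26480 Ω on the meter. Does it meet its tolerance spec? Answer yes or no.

Red → 2 (first significant figure)
Violet → 7 (second significant figure)
Orange → 3 (third significant figure)
Red → ×10^2 multiplier
Gold → ±5% tolerance
273 × 100 = 27300 Ω
Allowed range: 25935 Ω to 28665 Ω.
26480 Ω lies inside that range.

yes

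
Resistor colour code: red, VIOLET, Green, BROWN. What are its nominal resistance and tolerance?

Red → 2 (first significant figure)
Violet → 7 (second significant figure)
Green → ×10^5 multiplier
Brown → ±1% tolerance
27 × 100000 = 2700000 Ω

2700000 Ω ±1%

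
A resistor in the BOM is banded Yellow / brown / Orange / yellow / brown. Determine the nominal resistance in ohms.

4130000 Ω

Yellow → 4 (first significant figure)
Brown → 1 (second significant figure)
Orange → 3 (third significant figure)
Yellow → ×10^4 multiplier
413 × 10000 = 4130000 Ω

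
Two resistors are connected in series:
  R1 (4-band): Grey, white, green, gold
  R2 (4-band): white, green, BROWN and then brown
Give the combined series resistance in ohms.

R1: grey, white → 89; green ×10^5 → 8900000 Ω.
R2: white, green → 95; brown ×10 → 950 Ω.
Series: 8900000 + 950 = 8900950 Ω.

8900950 Ω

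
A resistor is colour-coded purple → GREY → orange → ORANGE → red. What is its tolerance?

The last band, red, is the tolerance band.
Red corresponds to ±2%.

±2%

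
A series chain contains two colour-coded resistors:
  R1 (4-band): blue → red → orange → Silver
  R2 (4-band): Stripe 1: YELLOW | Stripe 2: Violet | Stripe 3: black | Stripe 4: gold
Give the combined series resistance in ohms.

R1: blue, red → 62; orange ×10^3 → 62000 Ω.
R2: yellow, violet → 47; black ×1 → 47 Ω.
Series: 62000 + 47 = 62047 Ω.

62047 Ω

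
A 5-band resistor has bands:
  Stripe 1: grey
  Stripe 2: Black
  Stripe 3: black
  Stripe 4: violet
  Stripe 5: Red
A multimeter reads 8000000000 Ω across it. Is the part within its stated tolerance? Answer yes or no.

yes

Grey → 8 (first significant figure)
Black → 0 (second significant figure)
Black → 0 (third significant figure)
Violet → ×10^7 multiplier
Red → ±2% tolerance
800 × 10000000 = 8000000000 Ω
Allowed range: 7840000000 Ω to 8160000000 Ω.
8000000000 Ω lies inside that range.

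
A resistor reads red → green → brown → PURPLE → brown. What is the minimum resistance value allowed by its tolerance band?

2484900000 Ω

Red → 2 (first significant figure)
Green → 5 (second significant figure)
Brown → 1 (third significant figure)
Violet → ×10^7 multiplier
Brown → ±1% tolerance
251 × 10000000 = 2510000000 Ω
Minimum = 2510000000 × (1 − 1/100) = 2484900000 Ω.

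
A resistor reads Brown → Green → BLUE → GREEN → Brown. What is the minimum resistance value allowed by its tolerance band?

Brown → 1 (first significant figure)
Green → 5 (second significant figure)
Blue → 6 (third significant figure)
Green → ×10^5 multiplier
Brown → ±1% tolerance
156 × 100000 = 15600000 Ω
Minimum = 15600000 × (1 − 1/100) = 15444000 Ω.

15444000 Ω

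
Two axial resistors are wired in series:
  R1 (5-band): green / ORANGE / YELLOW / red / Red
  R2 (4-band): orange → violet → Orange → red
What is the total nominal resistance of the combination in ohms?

90400 Ω

R1: green, orange, yellow → 534; red ×10^2 → 53400 Ω.
R2: orange, violet → 37; orange ×10^3 → 37000 Ω.
Series: 53400 + 37000 = 90400 Ω.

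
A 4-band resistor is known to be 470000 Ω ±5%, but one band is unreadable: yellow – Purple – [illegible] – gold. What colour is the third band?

470000 Ω = 47 × 10^4.
The third band is the multiplier, 10^4, which is yellow.

yellow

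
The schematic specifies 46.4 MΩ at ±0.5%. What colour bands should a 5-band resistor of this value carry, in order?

46400000 Ω = 464 × 10^5.
4 → yellow
6 → blue
4 → yellow
Multiplier 10^5 → green.
±0.5% tolerance → green.

yellow, blue, yellow, green, green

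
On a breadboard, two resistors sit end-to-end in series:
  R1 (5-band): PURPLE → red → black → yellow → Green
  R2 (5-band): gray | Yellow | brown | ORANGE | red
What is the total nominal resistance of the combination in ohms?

8041000 Ω

R1: violet, red, black → 720; yellow ×10^4 → 7200000 Ω.
R2: grey, yellow, brown → 841; orange ×10^3 → 841000 Ω.
Series: 7200000 + 841000 = 8041000 Ω.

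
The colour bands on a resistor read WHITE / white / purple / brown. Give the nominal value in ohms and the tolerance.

White → 9 (first significant figure)
White → 9 (second significant figure)
Violet → ×10^7 multiplier
Brown → ±1% tolerance
99 × 10000000 = 990000000 Ω

990000000 Ω ±1%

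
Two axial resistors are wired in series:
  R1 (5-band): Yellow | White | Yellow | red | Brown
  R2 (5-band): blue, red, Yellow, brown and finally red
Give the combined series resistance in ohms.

R1: yellow, white, yellow → 494; red ×10^2 → 49400 Ω.
R2: blue, red, yellow → 624; brown ×10 → 6240 Ω.
Series: 49400 + 6240 = 55640 Ω.

55640 Ω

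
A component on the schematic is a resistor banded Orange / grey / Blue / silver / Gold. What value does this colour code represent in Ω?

Orange → 3 (first significant figure)
Grey → 8 (second significant figure)
Blue → 6 (third significant figure)
Silver → ×0.01 multiplier
386 × 0.01 = 3.86 Ω

3.86 Ω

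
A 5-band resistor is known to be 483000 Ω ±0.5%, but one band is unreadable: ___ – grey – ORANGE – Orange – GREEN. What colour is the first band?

yellow

483000 Ω = 483 × 10^3.
The first band gives digit 4 of the significand, and 4 is yellow.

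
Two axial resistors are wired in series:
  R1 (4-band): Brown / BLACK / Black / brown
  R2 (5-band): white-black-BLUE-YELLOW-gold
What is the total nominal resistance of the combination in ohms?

R1: brown, black → 10; black ×1 → 10 Ω.
R2: white, black, blue → 906; yellow ×10^4 → 9060000 Ω.
Series: 10 + 9060000 = 9060010 Ω.

9060010 Ω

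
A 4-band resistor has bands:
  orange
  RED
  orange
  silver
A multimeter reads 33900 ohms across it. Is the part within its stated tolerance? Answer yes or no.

yes

Orange → 3 (first significant figure)
Red → 2 (second significant figure)
Orange → ×10^3 multiplier
Silver → ±10% tolerance
32 × 1000 = 32000 Ω
Allowed range: 28800 Ω to 35200 Ω.
33900 ohms lies inside that range.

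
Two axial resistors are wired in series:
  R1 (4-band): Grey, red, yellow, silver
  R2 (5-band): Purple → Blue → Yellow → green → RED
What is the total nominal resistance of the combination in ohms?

77220000 Ω

R1: grey, red → 82; yellow ×10^4 → 820000 Ω.
R2: violet, blue, yellow → 764; green ×10^5 → 76400000 Ω.
Series: 820000 + 76400000 = 77220000 Ω.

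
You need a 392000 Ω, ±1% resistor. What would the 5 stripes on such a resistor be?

392000 Ω = 392 × 10^3.
3 → orange
9 → white
2 → red
Multiplier 10^3 → orange.
±1% tolerance → brown.

orange, white, red, orange, brown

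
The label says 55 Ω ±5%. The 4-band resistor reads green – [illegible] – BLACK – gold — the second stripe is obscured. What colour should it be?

green

55 Ω = 55 × 10^0.
The second band gives digit 5 of the significand, and 5 is green.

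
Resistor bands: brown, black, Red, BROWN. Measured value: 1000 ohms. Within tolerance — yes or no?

Brown → 1 (first significant figure)
Black → 0 (second significant figure)
Red → ×10^2 multiplier
Brown → ±1% tolerance
10 × 100 = 1000 Ω
Allowed range: 990 Ω to 1010 Ω.
1000 ohms lies inside that range.

yes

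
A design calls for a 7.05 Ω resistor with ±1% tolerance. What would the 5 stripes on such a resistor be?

violet, black, green, silver, brown

7.05 Ω = 705 × 10^-2.
7 → violet
0 → black
5 → green
Multiplier 10^-2 → silver.
±1% tolerance → brown.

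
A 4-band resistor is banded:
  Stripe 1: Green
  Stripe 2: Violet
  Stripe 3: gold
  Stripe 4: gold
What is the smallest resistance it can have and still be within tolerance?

5.415 Ω

Green → 5 (first significant figure)
Violet → 7 (second significant figure)
Gold → ×0.1 multiplier
Gold → ±5% tolerance
57 × 0.1 = 5.7 Ω
Smallest = 5.7 × (1 − 5/100) = 5.415 Ω.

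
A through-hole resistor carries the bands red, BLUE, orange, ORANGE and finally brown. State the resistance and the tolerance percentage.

Red → 2 (first significant figure)
Blue → 6 (second significant figure)
Orange → 3 (third significant figure)
Orange → ×10^3 multiplier
Brown → ±1% tolerance
263 × 1000 = 263000 Ω

263000 Ω ±1%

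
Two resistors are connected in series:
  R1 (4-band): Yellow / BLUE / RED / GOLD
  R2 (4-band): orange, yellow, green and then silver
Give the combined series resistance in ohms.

R1: yellow, blue → 46; red ×10^2 → 4600 Ω.
R2: orange, yellow → 34; green ×10^5 → 3400000 Ω.
Series: 4600 + 3400000 = 3404600 Ω.

3404600 Ω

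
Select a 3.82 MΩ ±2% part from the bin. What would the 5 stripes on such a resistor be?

orange, grey, red, yellow, red

3820000 Ω = 382 × 10^4.
3 → orange
8 → grey
2 → red
Multiplier 10^4 → yellow.
±2% tolerance → red.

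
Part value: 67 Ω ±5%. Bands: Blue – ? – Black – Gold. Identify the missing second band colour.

violet

67 Ω = 67 × 10^0.
The second band gives digit 7 of the significand, and 7 is violet.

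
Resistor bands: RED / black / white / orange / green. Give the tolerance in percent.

The last band, green, is the tolerance band.
Green corresponds to ±0.5%.

±0.5%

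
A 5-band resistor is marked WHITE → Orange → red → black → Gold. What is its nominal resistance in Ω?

932 Ω

White → 9 (first significant figure)
Orange → 3 (second significant figure)
Red → 2 (third significant figure)
Black → ×1 multiplier
932 × 1 = 932 Ω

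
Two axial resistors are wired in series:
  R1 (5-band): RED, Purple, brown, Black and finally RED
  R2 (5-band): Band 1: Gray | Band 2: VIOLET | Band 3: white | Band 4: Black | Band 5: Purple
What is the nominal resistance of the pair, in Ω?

R1: red, violet, brown → 271; black ×1 → 271 Ω.
R2: grey, violet, white → 879; black ×1 → 879 Ω.
Series: 271 + 879 = 1150 Ω.

1150 Ω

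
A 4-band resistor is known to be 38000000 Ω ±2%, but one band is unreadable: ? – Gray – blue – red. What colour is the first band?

38000000 Ω = 38 × 10^6.
The first band gives digit 3 of the significand, and 3 is orange.

orange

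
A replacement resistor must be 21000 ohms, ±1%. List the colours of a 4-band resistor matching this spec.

red, brown, orange, brown

21000 Ω = 21 × 10^3.
2 → red
1 → brown
Multiplier 10^3 → orange.
±1% tolerance → brown.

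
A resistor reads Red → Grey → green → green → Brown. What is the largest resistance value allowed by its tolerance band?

Red → 2 (first significant figure)
Grey → 8 (second significant figure)
Green → 5 (third significant figure)
Green → ×10^5 multiplier
Brown → ±1% tolerance
285 × 100000 = 28500000 Ω
Largest = 28500000 × (1 + 1/100) = 28785000 Ω.

28785000 Ω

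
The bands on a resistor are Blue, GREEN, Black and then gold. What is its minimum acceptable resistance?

61.75 Ω

Blue → 6 (first significant figure)
Green → 5 (second significant figure)
Black → ×1 multiplier
Gold → ±5% tolerance
65 × 1 = 65 Ω
Minimum = 65 × (1 − 5/100) = 61.75 Ω.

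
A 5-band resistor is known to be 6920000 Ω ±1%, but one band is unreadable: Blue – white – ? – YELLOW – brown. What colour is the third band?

red

6920000 Ω = 692 × 10^4.
The third band gives digit 2 of the significand, and 2 is red.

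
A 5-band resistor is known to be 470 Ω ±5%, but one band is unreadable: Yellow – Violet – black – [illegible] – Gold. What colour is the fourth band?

470 Ω = 470 × 10^0.
The fourth band is the multiplier, 10^0, which is black.

black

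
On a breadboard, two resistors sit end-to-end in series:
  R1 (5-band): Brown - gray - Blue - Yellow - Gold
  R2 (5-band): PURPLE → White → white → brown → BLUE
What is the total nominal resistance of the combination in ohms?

R1: brown, grey, blue → 186; yellow ×10^4 → 1860000 Ω.
R2: violet, white, white → 799; brown ×10 → 7990 Ω.
Series: 1860000 + 7990 = 1867990 Ω.

1867990 Ω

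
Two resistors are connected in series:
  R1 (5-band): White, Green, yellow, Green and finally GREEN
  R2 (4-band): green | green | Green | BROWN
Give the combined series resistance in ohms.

R1: white, green, yellow → 954; green ×10^5 → 95400000 Ω.
R2: green, green → 55; green ×10^5 → 5500000 Ω.
Series: 95400000 + 5500000 = 100900000 Ω.

100900000 Ω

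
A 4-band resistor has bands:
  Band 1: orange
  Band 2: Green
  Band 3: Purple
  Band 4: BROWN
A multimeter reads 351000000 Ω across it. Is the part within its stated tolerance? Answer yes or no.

yes

Orange → 3 (first significant figure)
Green → 5 (second significant figure)
Violet → ×10^7 multiplier
Brown → ±1% tolerance
35 × 10000000 = 350000000 Ω
Allowed range: 346500000 Ω to 353500000 Ω.
351000000 Ω lies inside that range.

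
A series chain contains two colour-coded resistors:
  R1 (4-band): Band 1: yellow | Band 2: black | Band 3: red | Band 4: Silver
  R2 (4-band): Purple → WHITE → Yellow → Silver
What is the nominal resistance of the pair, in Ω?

R1: yellow, black → 40; red ×10^2 → 4000 Ω.
R2: violet, white → 79; yellow ×10^4 → 790000 Ω.
Series: 4000 + 790000 = 794000 Ω.

794000 Ω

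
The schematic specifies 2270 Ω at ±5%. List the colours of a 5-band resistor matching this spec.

2270 Ω = 227 × 10^1.
2 → red
2 → red
7 → violet
Multiplier 10^1 → brown.
±5% tolerance → gold.

red, red, violet, brown, gold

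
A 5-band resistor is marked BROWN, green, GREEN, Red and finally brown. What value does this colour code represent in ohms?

15500 Ω

Brown → 1 (first significant figure)
Green → 5 (second significant figure)
Green → 5 (third significant figure)
Red → ×10^2 multiplier
155 × 100 = 15500 Ω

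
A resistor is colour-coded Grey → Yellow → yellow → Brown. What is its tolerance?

The last band, brown, is the tolerance band.
Brown corresponds to ±1%.

±1%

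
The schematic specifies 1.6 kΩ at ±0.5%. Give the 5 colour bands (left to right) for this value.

brown, blue, black, brown, green

1600 Ω = 160 × 10^1.
1 → brown
6 → blue
0 → black
Multiplier 10^1 → brown.
±0.5% tolerance → green.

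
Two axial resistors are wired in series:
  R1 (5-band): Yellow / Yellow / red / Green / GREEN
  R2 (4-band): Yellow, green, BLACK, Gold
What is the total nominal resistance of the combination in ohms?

R1: yellow, yellow, red → 442; green ×10^5 → 44200000 Ω.
R2: yellow, green → 45; black ×1 → 45 Ω.
Series: 44200000 + 45 = 44200045 Ω.

44200045 Ω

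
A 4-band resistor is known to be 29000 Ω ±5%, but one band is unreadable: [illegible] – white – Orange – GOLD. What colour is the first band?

red

29000 Ω = 29 × 10^3.
The first band gives digit 2 of the significand, and 2 is red.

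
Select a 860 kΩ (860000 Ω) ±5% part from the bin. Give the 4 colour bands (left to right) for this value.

860000 Ω = 86 × 10^4.
8 → grey
6 → blue
Multiplier 10^4 → yellow.
±5% tolerance → gold.

grey, blue, yellow, gold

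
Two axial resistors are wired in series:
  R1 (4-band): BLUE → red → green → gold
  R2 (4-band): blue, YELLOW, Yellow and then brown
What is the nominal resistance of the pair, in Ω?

6840000 Ω

R1: blue, red → 62; green ×10^5 → 6200000 Ω.
R2: blue, yellow → 64; yellow ×10^4 → 640000 Ω.
Series: 6200000 + 640000 = 6840000 Ω.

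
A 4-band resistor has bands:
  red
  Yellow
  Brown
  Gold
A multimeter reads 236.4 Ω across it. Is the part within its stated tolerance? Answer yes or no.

yes

Red → 2 (first significant figure)
Yellow → 4 (second significant figure)
Brown → ×10 multiplier
Gold → ±5% tolerance
24 × 10 = 240 Ω
Allowed range: 228 Ω to 252 Ω.
236.4 Ω lies inside that range.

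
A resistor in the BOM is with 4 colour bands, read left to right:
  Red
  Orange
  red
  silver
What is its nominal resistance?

2300 Ω

Red → 2 (first significant figure)
Orange → 3 (second significant figure)
Red → ×10^2 multiplier
23 × 100 = 2300 Ω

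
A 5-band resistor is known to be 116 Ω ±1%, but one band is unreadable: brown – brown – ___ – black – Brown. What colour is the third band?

blue

116 Ω = 116 × 10^0.
The third band gives digit 6 of the significand, and 6 is blue.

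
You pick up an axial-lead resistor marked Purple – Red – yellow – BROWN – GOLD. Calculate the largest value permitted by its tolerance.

Violet → 7 (first significant figure)
Red → 2 (second significant figure)
Yellow → 4 (third significant figure)
Brown → ×10 multiplier
Gold → ±5% tolerance
724 × 10 = 7240 Ω
Largest = 7240 × (1 + 5/100) = 7602 Ω.

7602 Ω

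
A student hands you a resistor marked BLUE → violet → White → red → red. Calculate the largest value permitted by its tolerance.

69258 Ω

Blue → 6 (first significant figure)
Violet → 7 (second significant figure)
White → 9 (third significant figure)
Red → ×10^2 multiplier
Red → ±2% tolerance
679 × 100 = 67900 Ω
Largest = 67900 × (1 + 2/100) = 69258 Ω.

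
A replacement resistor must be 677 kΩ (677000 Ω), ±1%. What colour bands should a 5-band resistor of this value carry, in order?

677000 Ω = 677 × 10^3.
6 → blue
7 → violet
7 → violet
Multiplier 10^3 → orange.
±1% tolerance → brown.

blue, violet, violet, orange, brown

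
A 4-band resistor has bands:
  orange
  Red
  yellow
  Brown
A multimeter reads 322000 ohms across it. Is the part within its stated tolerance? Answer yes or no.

Orange → 3 (first significant figure)
Red → 2 (second significant figure)
Yellow → ×10^4 multiplier
Brown → ±1% tolerance
32 × 10000 = 320000 Ω
Allowed range: 316800 Ω to 323200 Ω.
322000 ohms lies inside that range.

yes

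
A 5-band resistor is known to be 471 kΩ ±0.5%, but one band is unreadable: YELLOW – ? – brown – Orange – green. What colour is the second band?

471000 Ω = 471 × 10^3.
The second band gives digit 7 of the significand, and 7 is violet.

violet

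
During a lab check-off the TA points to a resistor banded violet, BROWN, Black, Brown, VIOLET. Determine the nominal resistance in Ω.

7100 Ω

Violet → 7 (first significant figure)
Brown → 1 (second significant figure)
Black → 0 (third significant figure)
Brown → ×10 multiplier
710 × 10 = 7100 Ω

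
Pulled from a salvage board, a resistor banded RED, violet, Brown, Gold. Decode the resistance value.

270 Ω

Red → 2 (first significant figure)
Violet → 7 (second significant figure)
Brown → ×10 multiplier
27 × 10 = 270 Ω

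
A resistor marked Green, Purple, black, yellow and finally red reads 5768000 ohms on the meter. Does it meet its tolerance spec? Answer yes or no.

Green → 5 (first significant figure)
Violet → 7 (second significant figure)
Black → 0 (third significant figure)
Yellow → ×10^4 multiplier
Red → ±2% tolerance
570 × 10000 = 5700000 Ω
Allowed range: 5586000 Ω to 5814000 Ω.
5768000 ohms lies inside that range.

yes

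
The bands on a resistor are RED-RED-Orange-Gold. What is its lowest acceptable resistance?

Red → 2 (first significant figure)
Red → 2 (second significant figure)
Orange → ×10^3 multiplier
Gold → ±5% tolerance
22 × 1000 = 22000 Ω
Lowest = 22000 × (1 − 5/100) = 20900 Ω.

20900 Ω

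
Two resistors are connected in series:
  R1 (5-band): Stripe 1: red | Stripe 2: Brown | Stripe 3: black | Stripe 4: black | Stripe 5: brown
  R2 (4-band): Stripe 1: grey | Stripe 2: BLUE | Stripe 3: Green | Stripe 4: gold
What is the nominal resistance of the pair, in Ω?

8600210 Ω

R1: red, brown, black → 210; black ×1 → 210 Ω.
R2: grey, blue → 86; green ×10^5 → 8600000 Ω.
Series: 210 + 8600000 = 8600210 Ω.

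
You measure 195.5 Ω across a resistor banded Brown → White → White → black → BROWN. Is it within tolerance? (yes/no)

no

Brown → 1 (first significant figure)
White → 9 (second significant figure)
White → 9 (third significant figure)
Black → ×1 multiplier
Brown → ±1% tolerance
199 × 1 = 199 Ω
Allowed range: 197.01 Ω to 200.99 Ω.
195.5 Ω lies outside that range.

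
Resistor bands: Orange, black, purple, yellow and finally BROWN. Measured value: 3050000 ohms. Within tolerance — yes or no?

yes

Orange → 3 (first significant figure)
Black → 0 (second significant figure)
Violet → 7 (third significant figure)
Yellow → ×10^4 multiplier
Brown → ±1% tolerance
307 × 10000 = 3070000 Ω
Allowed range: 3039300 Ω to 3100700 Ω.
3050000 ohms lies inside that range.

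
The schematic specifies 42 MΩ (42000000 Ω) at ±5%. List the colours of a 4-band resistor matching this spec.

yellow, red, blue, gold

42000000 Ω = 42 × 10^6.
4 → yellow
2 → red
Multiplier 10^6 → blue.
±5% tolerance → gold.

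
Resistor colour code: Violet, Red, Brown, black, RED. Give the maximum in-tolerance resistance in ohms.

Violet → 7 (first significant figure)
Red → 2 (second significant figure)
Brown → 1 (third significant figure)
Black → ×1 multiplier
Red → ±2% tolerance
721 × 1 = 721 Ω
Maximum = 721 × (1 + 2/100) = 735.42 Ω.

735.42 Ω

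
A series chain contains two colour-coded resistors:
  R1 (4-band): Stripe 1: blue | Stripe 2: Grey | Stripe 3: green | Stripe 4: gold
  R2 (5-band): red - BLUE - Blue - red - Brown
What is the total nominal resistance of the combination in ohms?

6826600 Ω

R1: blue, grey → 68; green ×10^5 → 6800000 Ω.
R2: red, blue, blue → 266; red ×10^2 → 26600 Ω.
Series: 6800000 + 26600 = 6826600 Ω.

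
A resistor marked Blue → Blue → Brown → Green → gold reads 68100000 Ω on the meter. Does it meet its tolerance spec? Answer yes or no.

yes

Blue → 6 (first significant figure)
Blue → 6 (second significant figure)
Brown → 1 (third significant figure)
Green → ×10^5 multiplier
Gold → ±5% tolerance
661 × 100000 = 66100000 Ω
Allowed range: 62795000 Ω to 69405000 Ω.
68100000 Ω lies inside that range.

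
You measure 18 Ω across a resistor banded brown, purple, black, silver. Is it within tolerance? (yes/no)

yes

Brown → 1 (first significant figure)
Violet → 7 (second significant figure)
Black → ×1 multiplier
Silver → ±10% tolerance
17 × 1 = 17 Ω
Allowed range: 15.3 Ω to 18.7 Ω.
18 Ω lies inside that range.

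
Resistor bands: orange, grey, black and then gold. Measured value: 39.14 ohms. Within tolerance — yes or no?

Orange → 3 (first significant figure)
Grey → 8 (second significant figure)
Black → ×1 multiplier
Gold → ±5% tolerance
38 × 1 = 38 Ω
Allowed range: 36.1 Ω to 39.9 Ω.
39.14 ohms lies inside that range.

yes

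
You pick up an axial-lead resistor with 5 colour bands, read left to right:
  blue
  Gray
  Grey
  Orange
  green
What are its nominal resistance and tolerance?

Blue → 6 (first significant figure)
Grey → 8 (second significant figure)
Grey → 8 (third significant figure)
Orange → ×10^3 multiplier
Green → ±0.5% tolerance
688 × 1000 = 688000 Ω

688000 Ω ±0.5%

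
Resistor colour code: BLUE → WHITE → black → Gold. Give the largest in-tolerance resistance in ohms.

72.45 Ω

Blue → 6 (first significant figure)
White → 9 (second significant figure)
Black → ×1 multiplier
Gold → ±5% tolerance
69 × 1 = 69 Ω
Largest = 69 × (1 + 5/100) = 72.45 Ω.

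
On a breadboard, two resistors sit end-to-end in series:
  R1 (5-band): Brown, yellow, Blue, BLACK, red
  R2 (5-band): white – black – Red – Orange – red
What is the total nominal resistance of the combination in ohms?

R1: brown, yellow, blue → 146; black ×1 → 146 Ω.
R2: white, black, red → 902; orange ×10^3 → 902000 Ω.
Series: 146 + 902000 = 902146 Ω.

902146 Ω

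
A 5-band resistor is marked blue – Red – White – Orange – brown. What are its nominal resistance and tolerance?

Blue → 6 (first significant figure)
Red → 2 (second significant figure)
White → 9 (third significant figure)
Orange → ×10^3 multiplier
Brown → ±1% tolerance
629 × 1000 = 629000 Ω

629000 Ω ±1%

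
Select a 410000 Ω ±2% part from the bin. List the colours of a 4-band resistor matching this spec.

410000 Ω = 41 × 10^4.
4 → yellow
1 → brown
Multiplier 10^4 → yellow.
±2% tolerance → red.

yellow, brown, yellow, red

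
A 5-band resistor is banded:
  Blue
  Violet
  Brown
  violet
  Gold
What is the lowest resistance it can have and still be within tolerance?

Blue → 6 (first significant figure)
Violet → 7 (second significant figure)
Brown → 1 (third significant figure)
Violet → ×10^7 multiplier
Gold → ±5% tolerance
671 × 10000000 = 6710000000 Ω
Lowest = 6710000000 × (1 − 5/100) = 6374500000 Ω.

6374500000 Ω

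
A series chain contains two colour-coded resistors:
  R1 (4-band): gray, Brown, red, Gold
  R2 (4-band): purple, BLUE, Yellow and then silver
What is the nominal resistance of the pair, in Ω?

R1: grey, brown → 81; red ×10^2 → 8100 Ω.
R2: violet, blue → 76; yellow ×10^4 → 760000 Ω.
Series: 8100 + 760000 = 768100 Ω.

768100 Ω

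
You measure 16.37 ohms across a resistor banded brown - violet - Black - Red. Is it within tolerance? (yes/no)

Brown → 1 (first significant figure)
Violet → 7 (second significant figure)
Black → ×1 multiplier
Red → ±2% tolerance
17 × 1 = 17 Ω
Allowed range: 16.66 Ω to 17.34 Ω.
16.37 ohms lies outside that range.

no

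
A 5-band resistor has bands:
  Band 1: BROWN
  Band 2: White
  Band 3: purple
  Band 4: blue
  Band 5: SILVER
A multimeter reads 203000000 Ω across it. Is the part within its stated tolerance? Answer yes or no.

yes

Brown → 1 (first significant figure)
White → 9 (second significant figure)
Violet → 7 (third significant figure)
Blue → ×10^6 multiplier
Silver → ±10% tolerance
197 × 1000000 = 197000000 Ω
Allowed range: 177300000 Ω to 216700000 Ω.
203000000 Ω lies inside that range.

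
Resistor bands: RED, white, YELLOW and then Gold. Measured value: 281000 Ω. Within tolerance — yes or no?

Red → 2 (first significant figure)
White → 9 (second significant figure)
Yellow → ×10^4 multiplier
Gold → ±5% tolerance
29 × 10000 = 290000 Ω
Allowed range: 275500 Ω to 304500 Ω.
281000 Ω lies inside that range.

yes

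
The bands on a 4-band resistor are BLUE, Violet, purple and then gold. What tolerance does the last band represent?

±5%

The last band, gold, is the tolerance band.
Gold corresponds to ±5%.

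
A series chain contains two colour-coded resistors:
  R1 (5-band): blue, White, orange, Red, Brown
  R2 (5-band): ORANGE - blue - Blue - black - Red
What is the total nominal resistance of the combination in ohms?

69666 Ω

R1: blue, white, orange → 693; red ×10^2 → 69300 Ω.
R2: orange, blue, blue → 366; black ×1 → 366 Ω.
Series: 69300 + 366 = 69666 Ω.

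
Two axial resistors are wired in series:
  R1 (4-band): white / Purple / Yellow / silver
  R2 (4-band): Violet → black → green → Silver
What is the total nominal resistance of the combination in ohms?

R1: white, violet → 97; yellow ×10^4 → 970000 Ω.
R2: violet, black → 70; green ×10^5 → 7000000 Ω.
Series: 970000 + 7000000 = 7970000 Ω.

7970000 Ω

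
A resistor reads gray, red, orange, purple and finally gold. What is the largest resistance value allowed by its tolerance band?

Grey → 8 (first significant figure)
Red → 2 (second significant figure)
Orange → 3 (third significant figure)
Violet → ×10^7 multiplier
Gold → ±5% tolerance
823 × 10000000 = 8230000000 Ω
Largest = 8230000000 × (1 + 5/100) = 8641500000 Ω.

8641500000 Ω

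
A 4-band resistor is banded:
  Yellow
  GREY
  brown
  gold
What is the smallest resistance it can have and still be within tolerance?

456 Ω

Yellow → 4 (first significant figure)
Grey → 8 (second significant figure)
Brown → ×10 multiplier
Gold → ±5% tolerance
48 × 10 = 480 Ω
Smallest = 480 × (1 − 5/100) = 456 Ω.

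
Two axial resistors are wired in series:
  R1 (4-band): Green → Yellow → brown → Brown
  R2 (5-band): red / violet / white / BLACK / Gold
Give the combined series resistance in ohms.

819 Ω

R1: green, yellow → 54; brown ×10 → 540 Ω.
R2: red, violet, white → 279; black ×1 → 279 Ω.
Series: 540 + 279 = 819 Ω.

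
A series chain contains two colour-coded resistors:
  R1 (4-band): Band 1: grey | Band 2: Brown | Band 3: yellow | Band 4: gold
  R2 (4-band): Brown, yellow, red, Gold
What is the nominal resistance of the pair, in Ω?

R1: grey, brown → 81; yellow ×10^4 → 810000 Ω.
R2: brown, yellow → 14; red ×10^2 → 1400 Ω.
Series: 810000 + 1400 = 811400 Ω.

811400 Ω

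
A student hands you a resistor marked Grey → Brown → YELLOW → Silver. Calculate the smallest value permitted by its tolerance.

729000 Ω

Grey → 8 (first significant figure)
Brown → 1 (second significant figure)
Yellow → ×10^4 multiplier
Silver → ±10% tolerance
81 × 10000 = 810000 Ω
Smallest = 810000 × (1 − 10/100) = 729000 Ω.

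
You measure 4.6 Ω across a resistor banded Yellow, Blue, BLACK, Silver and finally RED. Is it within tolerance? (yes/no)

Yellow → 4 (first significant figure)
Blue → 6 (second significant figure)
Black → 0 (third significant figure)
Silver → ×0.01 multiplier
Red → ±2% tolerance
460 × 0.01 = 4.6 Ω
Allowed range: 4.508 Ω to 4.692 Ω.
4.6 Ω lies inside that range.

yes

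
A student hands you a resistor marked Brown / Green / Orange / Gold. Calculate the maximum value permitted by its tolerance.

Brown → 1 (first significant figure)
Green → 5 (second significant figure)
Orange → ×10^3 multiplier
Gold → ±5% tolerance
15 × 1000 = 15000 Ω
Maximum = 15000 × (1 + 5/100) = 15750 Ω.

15750 Ω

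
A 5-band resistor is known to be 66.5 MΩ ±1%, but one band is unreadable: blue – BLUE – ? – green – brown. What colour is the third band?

green

66500000 Ω = 665 × 10^5.
The third band gives digit 5 of the significand, and 5 is green.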